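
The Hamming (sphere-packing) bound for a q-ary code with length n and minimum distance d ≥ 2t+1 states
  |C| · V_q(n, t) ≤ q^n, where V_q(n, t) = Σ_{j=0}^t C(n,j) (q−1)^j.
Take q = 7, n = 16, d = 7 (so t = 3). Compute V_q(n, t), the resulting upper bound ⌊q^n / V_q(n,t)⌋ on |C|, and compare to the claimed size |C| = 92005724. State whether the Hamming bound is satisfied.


V_q(n, t) = 125377, q^n = 33232930569601, Hamming bound = 265064011, |C| = 92005724 ≤ bound (satisfied).

Step 1: Compute V_q(n, t) = Σ_{j=0}^3 C(n, j) (q−1)^j.
  j = 0: C(16,0)·(6)^0 = 1·1 = 1.
  j = 1: C(16,1)·(6)^1 = 16·6 = 96.
  j = 2: C(16,2)·(6)^2 = 120·36 = 4320.
  j = 3: C(16,3)·(6)^3 = 560·216 = 120960.
  V_q(n, t) = 1 + 96 + 4320 + 120960 = 125377.
Step 2: q^n = 7^16 = 33232930569601.
Step 3: Hamming bound ⌊q^n / V_q(n,t)⌋ = ⌊33232930569601/125377⌋ = 265064011.
Step 4: Compare |C| = 92005724 to 265064011: satisfied.
The claimed |C| lies below the Hamming bound.


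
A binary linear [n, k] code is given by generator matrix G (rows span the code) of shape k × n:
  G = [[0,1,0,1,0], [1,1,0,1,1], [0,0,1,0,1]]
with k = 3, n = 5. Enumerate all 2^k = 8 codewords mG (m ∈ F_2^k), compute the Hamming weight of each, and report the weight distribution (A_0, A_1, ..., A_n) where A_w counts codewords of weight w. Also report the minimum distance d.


Weight distribution: A_0 = 1, A_2 = 4, A_4 = 3. Minimum distance d = 2.

Enumerate all 2^3 = 8 messages m ∈ F_2^3.
For each, compute codeword c = mG in F_2^5, then tally its weight.
  m = 000 → c = 00000, weight = 0.
  m = 100 → c = 01010, weight = 2.
  m = 010 → c = 11011, weight = 4.
  m = 110 → c = 10001, weight = 2.
  m = 001 → c = 00101, weight = 2.
  m = 101 → c = 01111, weight = 4.
  m = 011 → c = 11110, weight = 4.
  m = 111 → c = 10100, weight = 2.
Tally weights:
  weight 0: 1 codewords.
  weight 2: 4 codewords.
  weight 4: 3 codewords.
Minimum distance d = smallest w > 0 with A_w > 0 = 2.
Sanity: Σ A_w = 8 = 2^3 = 8 ✓.


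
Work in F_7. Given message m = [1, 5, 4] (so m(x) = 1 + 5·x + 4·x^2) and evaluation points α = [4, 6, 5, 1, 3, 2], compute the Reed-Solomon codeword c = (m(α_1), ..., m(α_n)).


c = [1, 0, 0, 3, 3, 6]

Message polynomial: m(x) = 1 + 5·x + 4·x^2 (mod 7).
For each evaluation point α_i, compute m(α_i) mod 7:
  α_1 = 4: Horner steps 4 → 0 → 1, so m(4) = 1.
  α_2 = 6: Horner steps 4 → 1 → 0, so m(6) = 0.
  α_3 = 5: Horner steps 4 → 4 → 0, so m(5) = 0.
  α_4 = 1: Horner steps 4 → 2 → 3, so m(1) = 3.
  α_5 = 3: Horner steps 4 → 3 → 3, so m(3) = 3.
  α_6 = 2: Horner steps 4 → 6 → 6, so m(2) = 6.
Codeword c = [1, 0, 0, 3, 3, 6] ∈ F_7^6.


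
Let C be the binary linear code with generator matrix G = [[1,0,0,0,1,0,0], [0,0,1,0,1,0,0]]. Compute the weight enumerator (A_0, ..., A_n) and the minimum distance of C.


Weight distribution: A_0 = 1, A_2 = 3. Minimum distance d = 2.

Enumerate all 2^2 = 4 messages m ∈ F_2^2.
For each, compute codeword c = mG in F_2^7, then tally its weight.
  m = 00 → c = 0000000, weight = 0.
  m = 10 → c = 1000100, weight = 2.
  m = 01 → c = 0010100, weight = 2.
  m = 11 → c = 1010000, weight = 2.
Tally weights:
  weight 0: 1 codewords.
  weight 2: 3 codewords.
Minimum distance d = smallest w > 0 with A_w > 0 = 2.
Sanity: Σ A_w = 4 = 2^2 = 4 ✓.


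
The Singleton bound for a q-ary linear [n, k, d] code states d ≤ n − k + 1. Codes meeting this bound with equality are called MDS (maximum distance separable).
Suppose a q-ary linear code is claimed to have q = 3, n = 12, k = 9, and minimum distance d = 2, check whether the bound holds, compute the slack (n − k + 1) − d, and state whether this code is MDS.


Singleton RHS = n − k + 1 = 4, slack = 2, bound satisfied, not MDS.

Singleton bound: d ≤ n − k + 1.
Here n = 12, k = 9, so n − k + 1 = 4.
Given d = 2, check d ≤ 4: YES.
Slack = (n − k + 1) − d = 2.
The code is NOT MDS (slack = 2 > 0).
Description: the claimed parameters are [12, 9, 2]_3; such a code would be non-MDS.


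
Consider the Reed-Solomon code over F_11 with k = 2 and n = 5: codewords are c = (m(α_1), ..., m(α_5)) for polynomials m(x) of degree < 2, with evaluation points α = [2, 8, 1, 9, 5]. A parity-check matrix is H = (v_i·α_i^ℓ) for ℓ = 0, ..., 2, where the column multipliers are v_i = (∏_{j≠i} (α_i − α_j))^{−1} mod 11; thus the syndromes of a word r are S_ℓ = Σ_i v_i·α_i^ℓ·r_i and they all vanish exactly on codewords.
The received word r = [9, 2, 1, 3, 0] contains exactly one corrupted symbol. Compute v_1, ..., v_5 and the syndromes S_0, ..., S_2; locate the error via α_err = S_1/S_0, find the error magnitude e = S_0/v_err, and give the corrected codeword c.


S = (1, 9, 4), error at position 4, error magnitude e = 4, c = [9, 2, 1, 10, 0].

Step 1: column multipliers v_i = (∏_{j≠i}(α_i − α_j))^{−1} mod 11.
  i = 1 (α = 2): (2−8)(2−1)(2−9)(2−5) = (−6)·1·(−7)·(−3) = −126 ≡ 6, so v_1 = 6^{−1} = 2 (mod 11).
  i = 2 (α = 8): (8−2)(8−1)(8−9)(8−5) = 6·7·(−1)·3 = −126 ≡ 6, so v_2 = 6^{−1} = 2 (mod 11).
  i = 3 (α = 1): (1−2)(1−8)(1−9)(1−5) = (−1)·(−7)·(−8)·(−4) = 224 ≡ 4, so v_3 = 4^{−1} = 3 (mod 11).
  i = 4 (α = 9): (9−2)(9−8)(9−1)(9−5) = 7·1·8·4 = 224 ≡ 4, so v_4 = 4^{−1} = 3 (mod 11).
  i = 5 (α = 5): (5−2)(5−8)(5−1)(5−9) = 3·(−3)·4·(−4) = 144 ≡ 1, so v_5 = 1^{−1} = 1 (mod 11).
  v = [2, 2, 3, 3, 1].
Step 2: syndromes of r = [9, 2, 1, 3, 0] (all sums mod 11).
  S_0 = Σ v_i r_i = 2·9 + 2·2 + 3·1 + 3·3 + 1·0 = 34 ≡ 1.
  S_1 = Σ v_i α_i r_i = 2·2·9 + 2·8·2 + 3·1·1 + 3·9·3 + 1·5·0 = 152 ≡ 9.
  α_i^2 mod 11 = [4, 9, 1, 4, 3].
  S_2 = Σ v_i α_i^2 r_i = 2·4·9 + 2·9·2 + 3·1·1 + 3·4·3 + 1·3·0 = 147 ≡ 4.
  S = (1, 9, 4) ≠ 0, so r is not a codeword (an error is present).
Step 3: locate the error. For a single error e at position i, S_ℓ = v_i·e·α_i^ℓ, so α_err = S_1/S_0.
  S_0^{−1} = 1^{−1} = 1 (mod 11), so α_err = 9·1 = 9 ≡ 9 = α_4. Error position i = 4.
  Consistency check: S_2/S_1 = 4·5 = 20 ≡ 9 = α_err ✓ (single-error assumption holds).
Step 4: error magnitude e = S_0/v_4 = S_0·∏_{j≠4}(α_4 − α_j) = 1·4 = 4 ≡ 4 (mod 11).
Step 5: correct position 4: c_4 = r_4 − e = 3 − 4 ≡ 10 (mod 11). Hence c = [9, 2, 1, 10, 0].
  Check: interpolating c through the α_i gives m(x) = 4 + 8·x (degree < 2) with m(α_i) = c_i for every i, so c is indeed a codeword.


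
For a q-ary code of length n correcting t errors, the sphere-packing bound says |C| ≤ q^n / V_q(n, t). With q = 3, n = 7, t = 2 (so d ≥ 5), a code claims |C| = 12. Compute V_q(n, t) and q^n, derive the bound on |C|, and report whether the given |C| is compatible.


V_q(n, t) = 99, q^n = 2187, Hamming bound = 22, |C| = 12 ≤ bound (satisfied).

Step 1: Compute V_q(n, t) = Σ_{j=0}^2 C(n, j) (q−1)^j.
  j = 0: C(7,0)·(2)^0 = 1·1 = 1.
  j = 1: C(7,1)·(2)^1 = 7·2 = 14.
  j = 2: C(7,2)·(2)^2 = 21·4 = 84.
  V_q(n, t) = 1 + 14 + 84 = 99.
Step 2: q^n = 3^7 = 2187.
Step 3: Hamming bound ⌊q^n / V_q(n,t)⌋ = ⌊2187/99⌋ = 22.
Step 4: Compare |C| = 12 to 22: satisfied.
The claimed |C| lies below the Hamming bound.


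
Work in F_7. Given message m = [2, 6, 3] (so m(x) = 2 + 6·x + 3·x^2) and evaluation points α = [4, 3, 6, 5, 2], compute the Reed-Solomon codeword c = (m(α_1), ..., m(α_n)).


c = [4, 5, 6, 2, 5]

Message polynomial: m(x) = 2 + 6·x + 3·x^2 (mod 7).
For each evaluation point α_i, compute m(α_i) mod 7:
  α_1 = 4: Horner steps 3 → 4 → 4, so m(4) = 4.
  α_2 = 3: Horner steps 3 → 1 → 5, so m(3) = 5.
  α_3 = 6: Horner steps 3 → 3 → 6, so m(6) = 6.
  α_4 = 5: Horner steps 3 → 0 → 2, so m(5) = 2.
  α_5 = 2: Horner steps 3 → 5 → 5, so m(2) = 5.
Codeword c = [4, 5, 6, 2, 5] ∈ F_7^5.


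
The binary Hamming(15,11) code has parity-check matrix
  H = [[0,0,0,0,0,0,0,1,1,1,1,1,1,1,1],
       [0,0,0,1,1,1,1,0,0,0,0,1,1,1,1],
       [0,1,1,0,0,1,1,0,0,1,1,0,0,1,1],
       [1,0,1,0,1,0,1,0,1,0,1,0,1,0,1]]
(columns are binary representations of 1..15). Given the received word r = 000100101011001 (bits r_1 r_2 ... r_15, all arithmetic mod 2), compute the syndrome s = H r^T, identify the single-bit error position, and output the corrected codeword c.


s = (0, 0, 1, 0)^T, error position = 2, corrected codeword c = 010100101011001

Compute s = H r^T mod 2 one row at a time:
  s_1 = 0 + 1 + 0 + 1 + 1 + 0 + 0 + 1 = 4 ≡ 0 (mod 2).
  s_2 = 1 + 0 + 0 + 1 + 1 + 0 + 0 + 1 = 4 ≡ 0 (mod 2).
  s_3 = 0 + 0 + 0 + 1 + 0 + 1 + 0 + 1 = 3 ≡ 1 (mod 2).
  s_4 = 0 + 0 + 0 + 1 + 1 + 1 + 0 + 1 = 4 ≡ 0 (mod 2).
s = (0, 0, 1, 0)^T — this equals column 2 of H (binary 0010), so error is at position 2.
Correct: flip bit 2 of r = 000100101011001 to get c = 010100101011001.


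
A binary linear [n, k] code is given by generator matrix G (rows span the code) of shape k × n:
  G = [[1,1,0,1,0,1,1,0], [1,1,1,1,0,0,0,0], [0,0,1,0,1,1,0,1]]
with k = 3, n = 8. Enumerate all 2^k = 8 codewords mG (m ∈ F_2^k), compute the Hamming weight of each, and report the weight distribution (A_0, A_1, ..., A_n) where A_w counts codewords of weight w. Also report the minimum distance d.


Weight distribution: A_0 = 1, A_3 = 2, A_4 = 2, A_5 = 1, A_6 = 1, A_7 = 1. Minimum distance d = 3.

Enumerate all 2^3 = 8 messages m ∈ F_2^3.
For each, compute codeword c = mG in F_2^8, then tally its weight.
  m = 000 → c = 00000000, weight = 0.
  m = 100 → c = 11010110, weight = 5.
  m = 010 → c = 11110000, weight = 4.
  m = 110 → c = 00100110, weight = 3.
  m = 001 → c = 00101101, weight = 4.
  m = 101 → c = 11111011, weight = 7.
  m = 011 → c = 11011101, weight = 6.
  m = 111 → c = 00001011, weight = 3.
Tally weights:
  weight 0: 1 codewords.
  weight 3: 2 codewords.
  weight 4: 2 codewords.
  weight 5: 1 codewords.
  weight 6: 1 codewords.
  weight 7: 1 codewords.
Minimum distance d = smallest w > 0 with A_w > 0 = 3.
Sanity: Σ A_w = 8 = 2^3 = 8 ✓.


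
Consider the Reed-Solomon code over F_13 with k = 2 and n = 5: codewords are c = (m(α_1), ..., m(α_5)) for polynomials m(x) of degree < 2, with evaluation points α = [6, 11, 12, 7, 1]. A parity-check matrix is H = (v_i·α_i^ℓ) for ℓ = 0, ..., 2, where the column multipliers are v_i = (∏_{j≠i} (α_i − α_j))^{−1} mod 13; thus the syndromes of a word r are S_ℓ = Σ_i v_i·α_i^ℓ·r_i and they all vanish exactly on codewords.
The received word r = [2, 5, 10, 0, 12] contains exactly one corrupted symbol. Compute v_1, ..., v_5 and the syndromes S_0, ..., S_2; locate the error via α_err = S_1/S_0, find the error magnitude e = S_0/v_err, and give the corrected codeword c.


S = (4, 9, 4), error at position 3, error magnitude e = 7, c = [2, 5, 3, 0, 12].

Step 1: column multipliers v_i = (∏_{j≠i}(α_i − α_j))^{−1} mod 13.
  i = 1 (α = 6): (6−11)(6−12)(6−7)(6−1) = (−5)·(−6)·(−1)·5 = −150 ≡ 6, so v_1 = 6^{−1} = 11 (mod 13).
  i = 2 (α = 11): (11−6)(11−12)(11−7)(11−1) = 5·(−1)·4·10 = −200 ≡ 8, so v_2 = 8^{−1} = 5 (mod 13).
  i = 3 (α = 12): (12−6)(12−11)(12−7)(12−1) = 6·1·5·11 = 330 ≡ 5, so v_3 = 5^{−1} = 8 (mod 13).
  i = 4 (α = 7): (7−6)(7−11)(7−12)(7−1) = 1·(−4)·(−5)·6 = 120 ≡ 3, so v_4 = 3^{−1} = 9 (mod 13).
  i = 5 (α = 1): (1−6)(1−11)(1−12)(1−7) = (−5)·(−10)·(−11)·(−6) = 3300 ≡ 11, so v_5 = 11^{−1} = 6 (mod 13).
  v = [11, 5, 8, 9, 6].
Step 2: syndromes of r = [2, 5, 10, 0, 12] (all sums mod 13).
  S_0 = Σ v_i r_i = 11·2 + 5·5 + 8·10 + 9·0 + 6·12 = 199 ≡ 4.
  S_1 = Σ v_i α_i r_i = 11·6·2 + 5·11·5 + 8·12·10 + 9·7·0 + 6·1·12 = 1439 ≡ 9.
  α_i^2 mod 13 = [10, 4, 1, 10, 1].
  S_2 = Σ v_i α_i^2 r_i = 11·10·2 + 5·4·5 + 8·1·10 + 9·10·0 + 6·1·12 = 472 ≡ 4.
  S = (4, 9, 4) ≠ 0, so r is not a codeword (an error is present).
Step 3: locate the error. For a single error e at position i, S_ℓ = v_i·e·α_i^ℓ, so α_err = S_1/S_0.
  S_0^{−1} = 4^{−1} = 10 (mod 13), so α_err = 9·10 = 90 ≡ 12 = α_3. Error position i = 3.
  Consistency check: S_2/S_1 = 4·3 = 12 ≡ 12 = α_err ✓ (single-error assumption holds).
Step 4: error magnitude e = S_0/v_3 = S_0·∏_{j≠3}(α_3 − α_j) = 4·5 = 20 ≡ 7 (mod 13).
Step 5: correct position 3: c_3 = r_3 − e = 10 − 7 ≡ 3 (mod 13). Hence c = [2, 5, 3, 0, 12].
  Check: interpolating c through the α_i gives m(x) = 1 + 11·x (degree < 2) with m(α_i) = c_i for every i, so c is indeed a codeword.


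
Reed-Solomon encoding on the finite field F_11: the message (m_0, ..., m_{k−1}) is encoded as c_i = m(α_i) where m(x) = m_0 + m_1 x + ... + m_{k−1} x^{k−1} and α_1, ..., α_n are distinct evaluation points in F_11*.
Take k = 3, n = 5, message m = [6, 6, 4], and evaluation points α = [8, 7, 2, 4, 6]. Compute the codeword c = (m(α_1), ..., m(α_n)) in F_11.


c = [2, 2, 1, 6, 10]

Message polynomial: m(x) = 6 + 6·x + 4·x^2 (mod 11).
For each evaluation point α_i, compute m(α_i) mod 11:
  α_1 = 8: Horner steps 4 → 5 → 2, so m(8) = 2.
  α_2 = 7: Horner steps 4 → 1 → 2, so m(7) = 2.
  α_3 = 2: Horner steps 4 → 3 → 1, so m(2) = 1.
  α_4 = 4: Horner steps 4 → 0 → 6, so m(4) = 6.
  α_5 = 6: Horner steps 4 → 8 → 10, so m(6) = 10.
Codeword c = [2, 2, 1, 6, 10] ∈ F_11^5.


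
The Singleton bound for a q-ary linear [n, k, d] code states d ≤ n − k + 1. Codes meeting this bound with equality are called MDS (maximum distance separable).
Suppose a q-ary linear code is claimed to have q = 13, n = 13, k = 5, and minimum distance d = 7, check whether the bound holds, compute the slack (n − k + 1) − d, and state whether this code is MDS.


Singleton RHS = n − k + 1 = 9, slack = 2, bound satisfied, not MDS.

Singleton bound: d ≤ n − k + 1.
Here n = 13, k = 5, so n − k + 1 = 9.
Given d = 7, check d ≤ 9: YES.
Slack = (n − k + 1) − d = 2.
The code is NOT MDS (slack = 2 > 0).
Description: the claimed parameters are [13, 5, 7]_13; such a code would be non-MDS.


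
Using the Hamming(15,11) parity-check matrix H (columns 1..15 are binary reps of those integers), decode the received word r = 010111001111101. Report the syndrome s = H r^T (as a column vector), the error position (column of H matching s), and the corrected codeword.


s = (0, 0, 1, 1)^T, error position = 3, corrected codeword c = 011111001111101

Compute s = H r^T mod 2 one row at a time:
  s_1 = 0 + 1 + 1 + 1 + 1 + 1 + 0 + 1 = 6 ≡ 0 (mod 2).
  s_2 = 1 + 1 + 1 + 0 + 1 + 1 + 0 + 1 = 6 ≡ 0 (mod 2).
  s_3 = 1 + 0 + 1 + 0 + 1 + 1 + 0 + 1 = 5 ≡ 1 (mod 2).
  s_4 = 0 + 0 + 1 + 0 + 1 + 1 + 1 + 1 = 5 ≡ 1 (mod 2).
s = (0, 0, 1, 1)^T — this equals column 3 of H (binary 0011), so error is at position 3.
Correct: flip bit 3 of r = 010111001111101 to get c = 011111001111101.


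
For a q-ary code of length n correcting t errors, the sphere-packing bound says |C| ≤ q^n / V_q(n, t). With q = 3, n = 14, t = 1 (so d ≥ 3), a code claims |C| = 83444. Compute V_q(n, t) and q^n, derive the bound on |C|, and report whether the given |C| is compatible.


V_q(n, t) = 29, q^n = 4782969, Hamming bound = 164929, |C| = 83444 ≤ bound (satisfied).

Step 1: Compute V_q(n, t) = Σ_{j=0}^1 C(n, j) (q−1)^j.
  j = 0: C(14,0)·(2)^0 = 1·1 = 1.
  j = 1: C(14,1)·(2)^1 = 14·2 = 28.
  V_q(n, t) = 1 + 28 = 29.
Step 2: q^n = 3^14 = 4782969.
Step 3: Hamming bound ⌊q^n / V_q(n,t)⌋ = ⌊4782969/29⌋ = 164929.
Step 4: Compare |C| = 83444 to 164929: satisfied.
The claimed |C| lies below the Hamming bound.


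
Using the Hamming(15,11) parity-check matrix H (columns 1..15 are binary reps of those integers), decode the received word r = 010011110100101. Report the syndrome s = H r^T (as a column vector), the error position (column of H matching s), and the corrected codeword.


s = (0, 1, 1, 0)^T, error position = 6, corrected codeword c = 010010110100101

Compute s = H r^T mod 2 one row at a time:
  s_1 = 1 + 0 + 1 + 0 + 0 + 1 + 0 + 1 = 4 ≡ 0 (mod 2).
  s_2 = 0 + 1 + 1 + 1 + 0 + 1 + 0 + 1 = 5 ≡ 1 (mod 2).
  s_3 = 1 + 0 + 1 + 1 + 1 + 0 + 0 + 1 = 5 ≡ 1 (mod 2).
  s_4 = 0 + 0 + 1 + 1 + 0 + 0 + 1 + 1 = 4 ≡ 0 (mod 2).
s = (0, 1, 1, 0)^T — this equals column 6 of H (binary 0110), so error is at position 6.
Correct: flip bit 6 of r = 010011110100101 to get c = 010010110100101.


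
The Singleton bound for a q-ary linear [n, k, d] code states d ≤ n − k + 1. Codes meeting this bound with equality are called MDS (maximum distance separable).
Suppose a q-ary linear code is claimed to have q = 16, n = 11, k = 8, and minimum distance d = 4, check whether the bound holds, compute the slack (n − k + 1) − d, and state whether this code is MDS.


Singleton RHS = n − k + 1 = 4, slack = 0, bound satisfied, MDS.

Singleton bound: d ≤ n − k + 1.
Here n = 11, k = 8, so n − k + 1 = 4.
Given d = 4, check d ≤ 4: YES.
Slack = (n − k + 1) − d = 0.
The code is MDS (slack = 0).
Description: the claimed parameters are [11, 8, 4]_16; such a code would be MDS (meets Singleton bound).


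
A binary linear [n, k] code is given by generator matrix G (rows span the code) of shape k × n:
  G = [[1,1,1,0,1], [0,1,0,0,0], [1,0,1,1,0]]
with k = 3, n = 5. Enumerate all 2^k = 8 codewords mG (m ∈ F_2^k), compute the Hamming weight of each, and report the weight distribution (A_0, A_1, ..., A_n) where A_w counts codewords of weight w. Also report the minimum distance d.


Weight distribution: A_0 = 1, A_1 = 1, A_2 = 1, A_3 = 3, A_4 = 2. Minimum distance d = 1.

Enumerate all 2^3 = 8 messages m ∈ F_2^3.
For each, compute codeword c = mG in F_2^5, then tally its weight.
  m = 000 → c = 00000, weight = 0.
  m = 100 → c = 11101, weight = 4.
  m = 010 → c = 01000, weight = 1.
  m = 110 → c = 10101, weight = 3.
  m = 001 → c = 10110, weight = 3.
  m = 101 → c = 01011, weight = 3.
  m = 011 → c = 11110, weight = 4.
  m = 111 → c = 00011, weight = 2.
Tally weights:
  weight 0: 1 codewords.
  weight 1: 1 codewords.
  weight 2: 1 codewords.
  weight 3: 3 codewords.
  weight 4: 2 codewords.
Minimum distance d = smallest w > 0 with A_w > 0 = 1.
Sanity: Σ A_w = 8 = 2^3 = 8 ✓.


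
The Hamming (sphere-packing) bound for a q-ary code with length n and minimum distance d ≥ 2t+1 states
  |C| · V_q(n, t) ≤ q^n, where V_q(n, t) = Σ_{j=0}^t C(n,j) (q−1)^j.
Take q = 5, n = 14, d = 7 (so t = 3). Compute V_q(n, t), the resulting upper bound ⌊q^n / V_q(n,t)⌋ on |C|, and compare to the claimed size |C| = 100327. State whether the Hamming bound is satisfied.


V_q(n, t) = 24809, q^n = 6103515625, Hamming bound = 246020, |C| = 100327 ≤ bound (satisfied).

Step 1: Compute V_q(n, t) = Σ_{j=0}^3 C(n, j) (q−1)^j.
  j = 0: C(14,0)·(4)^0 = 1·1 = 1.
  j = 1: C(14,1)·(4)^1 = 14·4 = 56.
  j = 2: C(14,2)·(4)^2 = 91·16 = 1456.
  j = 3: C(14,3)·(4)^3 = 364·64 = 23296.
  V_q(n, t) = 1 + 56 + 1456 + 23296 = 24809.
Step 2: q^n = 5^14 = 6103515625.
Step 3: Hamming bound ⌊q^n / V_q(n,t)⌋ = ⌊6103515625/24809⌋ = 246020.
Step 4: Compare |C| = 100327 to 246020: satisfied.
The claimed |C| lies below the Hamming bound.


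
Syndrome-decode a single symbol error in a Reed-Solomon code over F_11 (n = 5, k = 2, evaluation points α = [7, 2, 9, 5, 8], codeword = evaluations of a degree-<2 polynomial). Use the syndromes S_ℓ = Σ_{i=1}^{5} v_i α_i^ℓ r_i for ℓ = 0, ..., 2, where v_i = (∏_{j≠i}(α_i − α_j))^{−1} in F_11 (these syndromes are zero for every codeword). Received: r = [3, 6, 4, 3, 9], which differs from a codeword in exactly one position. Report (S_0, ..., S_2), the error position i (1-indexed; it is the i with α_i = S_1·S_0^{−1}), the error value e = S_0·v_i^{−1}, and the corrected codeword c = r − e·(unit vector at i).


S = (9, 1, 5), error at position 4, error magnitude e = 1, c = [3, 6, 4, 2, 9].

Step 1: column multipliers v_i = (∏_{j≠i}(α_i − α_j))^{−1} mod 11.
  i = 1 (α = 7): (7−2)(7−9)(7−5)(7−8) = 5·(−2)·2·(−1) = 20 ≡ 9, so v_1 = 9^{−1} = 5 (mod 11).
  i = 2 (α = 2): (2−7)(2−9)(2−5)(2−8) = (−5)·(−7)·(−3)·(−6) = 630 ≡ 3, so v_2 = 3^{−1} = 4 (mod 11).
  i = 3 (α = 9): (9−7)(9−2)(9−5)(9−8) = 2·7·4·1 = 56 ≡ 1, so v_3 = 1^{−1} = 1 (mod 11).
  i = 4 (α = 5): (5−7)(5−2)(5−9)(5−8) = (−2)·3·(−4)·(−3) = −72 ≡ 5, so v_4 = 5^{−1} = 9 (mod 11).
  i = 5 (α = 8): (8−7)(8−2)(8−9)(8−5) = 1·6·(−1)·3 = −18 ≡ 4, so v_5 = 4^{−1} = 3 (mod 11).
  v = [5, 4, 1, 9, 3].
Step 2: syndromes of r = [3, 6, 4, 3, 9] (all sums mod 11).
  S_0 = Σ v_i r_i = 5·3 + 4·6 + 1·4 + 9·3 + 3·9 = 97 ≡ 9.
  S_1 = Σ v_i α_i r_i = 5·7·3 + 4·2·6 + 1·9·4 + 9·5·3 + 3·8·9 = 540 ≡ 1.
  α_i^2 mod 11 = [5, 4, 4, 3, 9].
  S_2 = Σ v_i α_i^2 r_i = 5·5·3 + 4·4·6 + 1·4·4 + 9·3·3 + 3·9·9 = 511 ≡ 5.
  S = (9, 1, 5) ≠ 0, so r is not a codeword (an error is present).
Step 3: locate the error. For a single error e at position i, S_ℓ = v_i·e·α_i^ℓ, so α_err = S_1/S_0.
  S_0^{−1} = 9^{−1} = 5 (mod 11), so α_err = 1·5 = 5 ≡ 5 = α_4. Error position i = 4.
  Consistency check: S_2/S_1 = 5·1 = 5 ≡ 5 = α_err ✓ (single-error assumption holds).
Step 4: error magnitude e = S_0/v_4 = S_0·∏_{j≠4}(α_4 − α_j) = 9·5 = 45 ≡ 1 (mod 11).
Step 5: correct position 4: c_4 = r_4 − e = 3 − 1 ≡ 2 (mod 11). Hence c = [3, 6, 4, 2, 9].
  Check: interpolating c through the α_i gives m(x) = 5 + 6·x (degree < 2) with m(α_i) = c_i for every i, so c is indeed a codeword.


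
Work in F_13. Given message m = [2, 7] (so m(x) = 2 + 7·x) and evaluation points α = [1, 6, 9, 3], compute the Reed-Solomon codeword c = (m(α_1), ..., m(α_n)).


c = [9, 5, 0, 10]

Message polynomial: m(x) = 2 + 7·x (mod 13).
For each evaluation point α_i, compute m(α_i) mod 13:
  α_1 = 1: Horner steps 7 → 9, so m(1) = 9.
  α_2 = 6: Horner steps 7 → 5, so m(6) = 5.
  α_3 = 9: Horner steps 7 → 0, so m(9) = 0.
  α_4 = 3: Horner steps 7 → 10, so m(3) = 10.
Codeword c = [9, 5, 0, 10] ∈ F_13^4.


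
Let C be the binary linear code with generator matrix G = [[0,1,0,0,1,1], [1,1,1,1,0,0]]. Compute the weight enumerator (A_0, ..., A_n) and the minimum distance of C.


Weight distribution: A_0 = 1, A_3 = 1, A_4 = 1, A_5 = 1. Minimum distance d = 3.

Enumerate all 2^2 = 4 messages m ∈ F_2^2.
For each, compute codeword c = mG in F_2^6, then tally its weight.
  m = 00 → c = 000000, weight = 0.
  m = 10 → c = 010011, weight = 3.
  m = 01 → c = 111100, weight = 4.
  m = 11 → c = 101111, weight = 5.
Tally weights:
  weight 0: 1 codewords.
  weight 3: 1 codewords.
  weight 4: 1 codewords.
  weight 5: 1 codewords.
Minimum distance d = smallest w > 0 with A_w > 0 = 3.
Sanity: Σ A_w = 4 = 2^2 = 4 ✓.


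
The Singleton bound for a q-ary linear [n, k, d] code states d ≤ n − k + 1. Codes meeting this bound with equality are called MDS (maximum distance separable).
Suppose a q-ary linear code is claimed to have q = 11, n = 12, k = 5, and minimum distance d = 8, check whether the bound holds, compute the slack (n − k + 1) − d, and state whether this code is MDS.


Singleton RHS = n − k + 1 = 8, slack = 0, bound satisfied, MDS.

Singleton bound: d ≤ n − k + 1.
Here n = 12, k = 5, so n − k + 1 = 8.
Given d = 8, check d ≤ 8: YES.
Slack = (n − k + 1) − d = 0.
The code is MDS (slack = 0).
Description: the claimed parameters are [12, 5, 8]_11; such a code would be MDS (meets Singleton bound).


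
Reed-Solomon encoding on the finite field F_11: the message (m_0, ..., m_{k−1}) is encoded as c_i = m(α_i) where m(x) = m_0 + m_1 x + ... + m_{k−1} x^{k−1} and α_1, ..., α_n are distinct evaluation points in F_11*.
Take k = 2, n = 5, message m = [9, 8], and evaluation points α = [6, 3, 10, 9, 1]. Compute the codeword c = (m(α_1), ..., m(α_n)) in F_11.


c = [2, 0, 1, 4, 6]

Message polynomial: m(x) = 9 + 8·x (mod 11).
For each evaluation point α_i, compute m(α_i) mod 11:
  α_1 = 6: Horner steps 8 → 2, so m(6) = 2.
  α_2 = 3: Horner steps 8 → 0, so m(3) = 0.
  α_3 = 10: Horner steps 8 → 1, so m(10) = 1.
  α_4 = 9: Horner steps 8 → 4, so m(9) = 4.
  α_5 = 1: Horner steps 8 → 6, so m(1) = 6.
Codeword c = [2, 0, 1, 4, 6] ∈ F_11^5.


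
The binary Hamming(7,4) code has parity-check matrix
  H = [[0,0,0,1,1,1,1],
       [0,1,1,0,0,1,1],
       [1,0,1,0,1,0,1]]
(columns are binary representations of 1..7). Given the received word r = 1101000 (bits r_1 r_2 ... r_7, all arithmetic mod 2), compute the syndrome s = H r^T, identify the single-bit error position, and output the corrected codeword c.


s = (1, 1, 1)^T, error position = 7, corrected codeword c = 1101001

Compute s = H r^T mod 2 one row at a time:
  s_1 = 1 + 0 + 0 + 0 = 1 ≡ 1 (mod 2).
  s_2 = 1 + 0 + 0 + 0 = 1 ≡ 1 (mod 2).
  s_3 = 1 + 0 + 0 + 0 = 1 ≡ 1 (mod 2).
s = (1, 1, 1)^T — this equals column 7 of H (binary 111), so error is at position 7.
Correct: flip bit 7 of r = 1101000 to get c = 1101001.


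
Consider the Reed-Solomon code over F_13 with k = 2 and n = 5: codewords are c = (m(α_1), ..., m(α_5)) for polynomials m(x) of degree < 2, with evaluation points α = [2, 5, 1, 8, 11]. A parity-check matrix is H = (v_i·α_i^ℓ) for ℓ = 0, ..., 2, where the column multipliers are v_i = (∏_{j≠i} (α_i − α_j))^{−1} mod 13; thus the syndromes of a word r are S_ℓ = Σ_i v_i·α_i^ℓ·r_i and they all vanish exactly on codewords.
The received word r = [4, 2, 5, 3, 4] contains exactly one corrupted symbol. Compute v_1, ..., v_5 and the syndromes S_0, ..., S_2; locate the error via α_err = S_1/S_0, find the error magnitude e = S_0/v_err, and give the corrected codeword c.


S = (6, 12, 11), error at position 1, error magnitude e = 3, c = [1, 2, 5, 3, 4].

Step 1: column multipliers v_i = (∏_{j≠i}(α_i − α_j))^{−1} mod 13.
  i = 1 (α = 2): (2−5)(2−1)(2−8)(2−11) = (−3)·1·(−6)·(−9) = −162 ≡ 7, so v_1 = 7^{−1} = 2 (mod 13).
  i = 2 (α = 5): (5−2)(5−1)(5−8)(5−11) = 3·4·(−3)·(−6) = 216 ≡ 8, so v_2 = 8^{−1} = 5 (mod 13).
  i = 3 (α = 1): (1−2)(1−5)(1−8)(1−11) = (−1)·(−4)·(−7)·(−10) = 280 ≡ 7, so v_3 = 7^{−1} = 2 (mod 13).
  i = 4 (α = 8): (8−2)(8−5)(8−1)(8−11) = 6·3·7·(−3) = −378 ≡ 12, so v_4 = 12^{−1} = 12 (mod 13).
  i = 5 (α = 11): (11−2)(11−5)(11−1)(11−8) = 9·6·10·3 = 1620 ≡ 8, so v_5 = 8^{−1} = 5 (mod 13).
  v = [2, 5, 2, 12, 5].
Step 2: syndromes of r = [4, 2, 5, 3, 4] (all sums mod 13).
  S_0 = Σ v_i r_i = 2·4 + 5·2 + 2·5 + 12·3 + 5·4 = 84 ≡ 6.
  S_1 = Σ v_i α_i r_i = 2·2·4 + 5·5·2 + 2·1·5 + 12·8·3 + 5·11·4 = 584 ≡ 12.
  α_i^2 mod 13 = [4, 12, 1, 12, 4].
  S_2 = Σ v_i α_i^2 r_i = 2·4·4 + 5·12·2 + 2·1·5 + 12·12·3 + 5·4·4 = 674 ≡ 11.
  S = (6, 12, 11) ≠ 0, so r is not a codeword (an error is present).
Step 3: locate the error. For a single error e at position i, S_ℓ = v_i·e·α_i^ℓ, so α_err = S_1/S_0.
  S_0^{−1} = 6^{−1} = 11 (mod 13), so α_err = 12·11 = 132 ≡ 2 = α_1. Error position i = 1.
  Consistency check: S_2/S_1 = 11·12 = 132 ≡ 2 = α_err ✓ (single-error assumption holds).
Step 4: error magnitude e = S_0/v_1 = S_0·∏_{j≠1}(α_1 − α_j) = 6·7 = 42 ≡ 3 (mod 13).
Step 5: correct position 1: c_1 = r_1 − e = 4 − 3 ≡ 1 (mod 13). Hence c = [1, 2, 5, 3, 4].
  Check: interpolating c through the α_i gives m(x) = 9 + 9·x (degree < 2) with m(α_i) = c_i for every i, so c is indeed a codeword.


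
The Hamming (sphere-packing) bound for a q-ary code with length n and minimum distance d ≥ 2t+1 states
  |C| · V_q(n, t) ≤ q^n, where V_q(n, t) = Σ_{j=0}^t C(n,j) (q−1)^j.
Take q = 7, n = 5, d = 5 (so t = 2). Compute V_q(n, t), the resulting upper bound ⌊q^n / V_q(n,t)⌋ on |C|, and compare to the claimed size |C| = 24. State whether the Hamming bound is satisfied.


V_q(n, t) = 391, q^n = 16807, Hamming bound = 42, |C| = 24 ≤ bound (satisfied).

Step 1: Compute V_q(n, t) = Σ_{j=0}^2 C(n, j) (q−1)^j.
  j = 0: C(5,0)·(6)^0 = 1·1 = 1.
  j = 1: C(5,1)·(6)^1 = 5·6 = 30.
  j = 2: C(5,2)·(6)^2 = 10·36 = 360.
  V_q(n, t) = 1 + 30 + 360 = 391.
Step 2: q^n = 7^5 = 16807.
Step 3: Hamming bound ⌊q^n / V_q(n,t)⌋ = ⌊16807/391⌋ = 42.
Step 4: Compare |C| = 24 to 42: satisfied.
The claimed |C| lies below the Hamming bound.


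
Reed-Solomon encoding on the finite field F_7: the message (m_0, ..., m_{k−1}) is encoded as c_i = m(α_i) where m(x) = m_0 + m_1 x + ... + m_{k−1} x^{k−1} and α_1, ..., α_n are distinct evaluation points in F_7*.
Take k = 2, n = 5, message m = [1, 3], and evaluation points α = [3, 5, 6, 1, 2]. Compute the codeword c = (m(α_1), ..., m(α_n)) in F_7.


c = [3, 2, 5, 4, 0]

Message polynomial: m(x) = 1 + 3·x (mod 7).
For each evaluation point α_i, compute m(α_i) mod 7:
  α_1 = 3: Horner steps 3 → 3, so m(3) = 3.
  α_2 = 5: Horner steps 3 → 2, so m(5) = 2.
  α_3 = 6: Horner steps 3 → 5, so m(6) = 5.
  α_4 = 1: Horner steps 3 → 4, so m(1) = 4.
  α_5 = 2: Horner steps 3 → 0, so m(2) = 0.
Codeword c = [3, 2, 5, 4, 0] ∈ F_7^5.


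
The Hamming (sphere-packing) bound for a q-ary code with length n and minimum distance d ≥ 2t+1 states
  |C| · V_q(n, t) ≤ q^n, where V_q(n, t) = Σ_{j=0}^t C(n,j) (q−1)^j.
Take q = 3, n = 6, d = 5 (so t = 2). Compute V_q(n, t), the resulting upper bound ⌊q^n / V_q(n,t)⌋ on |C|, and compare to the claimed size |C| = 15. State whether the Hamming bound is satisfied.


V_q(n, t) = 73, q^n = 729, Hamming bound = 9, |C| = 15 > bound (violated).

Step 1: Compute V_q(n, t) = Σ_{j=0}^2 C(n, j) (q−1)^j.
  j = 0: C(6,0)·(2)^0 = 1·1 = 1.
  j = 1: C(6,1)·(2)^1 = 6·2 = 12.
  j = 2: C(6,2)·(2)^2 = 15·4 = 60.
  V_q(n, t) = 1 + 12 + 60 = 73.
Step 2: q^n = 3^6 = 729.
Step 3: Hamming bound ⌊q^n / V_q(n,t)⌋ = ⌊729/73⌋ = 9.
Step 4: Compare |C| = 15 to 9: violated.
The claimed |C| lies above the Hamming bound, so no 3-ary code of length 6 with d ≥ 5 can have 15 codewords.


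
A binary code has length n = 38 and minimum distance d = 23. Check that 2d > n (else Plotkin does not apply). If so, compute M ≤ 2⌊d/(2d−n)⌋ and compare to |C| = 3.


Plotkin bound M ≤ 4; given |C| = 3 ≤ bound (satisfied).

Check applicability: 2d = 46, n = 38.
2d − n = 8 > 0, so Plotkin applies.
Compute d/(2d−n) = 23/8 ≈ 2.8750.
⌊d/(2d−n)⌋ = 2.
Plotkin bound: M ≤ 2·2 = 4.
Given |C| = 3, check: satisfied.
This |C| is below the Plotkin bound.


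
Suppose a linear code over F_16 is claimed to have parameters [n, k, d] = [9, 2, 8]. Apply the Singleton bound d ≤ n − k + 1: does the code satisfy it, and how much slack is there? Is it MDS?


Singleton RHS = n − k + 1 = 8, slack = 0, bound satisfied, MDS.

Singleton bound: d ≤ n − k + 1.
Here n = 9, k = 2, so n − k + 1 = 8.
Given d = 8, check d ≤ 8: YES.
Slack = (n − k + 1) − d = 0.
The code is MDS (slack = 0).
Description: the claimed parameters are [9, 2, 8]_16; such a code would be MDS (meets Singleton bound).


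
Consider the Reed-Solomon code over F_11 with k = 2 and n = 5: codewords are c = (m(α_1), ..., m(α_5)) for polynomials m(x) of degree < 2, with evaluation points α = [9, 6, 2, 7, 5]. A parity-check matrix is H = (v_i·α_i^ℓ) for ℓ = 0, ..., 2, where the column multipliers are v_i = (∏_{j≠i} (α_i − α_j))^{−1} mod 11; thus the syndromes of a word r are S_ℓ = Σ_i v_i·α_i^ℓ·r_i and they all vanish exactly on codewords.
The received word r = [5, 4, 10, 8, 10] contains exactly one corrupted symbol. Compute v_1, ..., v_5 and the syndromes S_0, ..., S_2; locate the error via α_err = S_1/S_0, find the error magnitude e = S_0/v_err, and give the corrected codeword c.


S = (6, 8, 7), error at position 5, error magnitude e = 10, c = [5, 4, 10, 8, 0].

Step 1: column multipliers v_i = (∏_{j≠i}(α_i − α_j))^{−1} mod 11.
  i = 1 (α = 9): (9−6)(9−2)(9−7)(9−5) = 3·7·2·4 = 168 ≡ 3, so v_1 = 3^{−1} = 4 (mod 11).
  i = 2 (α = 6): (6−9)(6−2)(6−7)(6−5) = (−3)·4·(−1)·1 = 12 ≡ 1, so v_2 = 1^{−1} = 1 (mod 11).
  i = 3 (α = 2): (2−9)(2−6)(2−7)(2−5) = (−7)·(−4)·(−5)·(−3) = 420 ≡ 2, so v_3 = 2^{−1} = 6 (mod 11).
  i = 4 (α = 7): (7−9)(7−6)(7−2)(7−5) = (−2)·1·5·2 = −20 ≡ 2, so v_4 = 2^{−1} = 6 (mod 11).
  i = 5 (α = 5): (5−9)(5−6)(5−2)(5−7) = (−4)·(−1)·3·(−2) = −24 ≡ 9, so v_5 = 9^{−1} = 5 (mod 11).
  v = [4, 1, 6, 6, 5].
Step 2: syndromes of r = [5, 4, 10, 8, 10] (all sums mod 11).
  S_0 = Σ v_i r_i = 4·5 + 1·4 + 6·10 + 6·8 + 5·10 = 182 ≡ 6.
  S_1 = Σ v_i α_i r_i = 4·9·5 + 1·6·4 + 6·2·10 + 6·7·8 + 5·5·10 = 910 ≡ 8.
  α_i^2 mod 11 = [4, 3, 4, 5, 3].
  S_2 = Σ v_i α_i^2 r_i = 4·4·5 + 1·3·4 + 6·4·10 + 6·5·8 + 5·3·10 = 722 ≡ 7.
  S = (6, 8, 7) ≠ 0, so r is not a codeword (an error is present).
Step 3: locate the error. For a single error e at position i, S_ℓ = v_i·e·α_i^ℓ, so α_err = S_1/S_0.
  S_0^{−1} = 6^{−1} = 2 (mod 11), so α_err = 8·2 = 16 ≡ 5 = α_5. Error position i = 5.
  Consistency check: S_2/S_1 = 7·7 = 49 ≡ 5 = α_err ✓ (single-error assumption holds).
Step 4: error magnitude e = S_0/v_5 = S_0·∏_{j≠5}(α_5 − α_j) = 6·9 = 54 ≡ 10 (mod 11).
Step 5: correct position 5: c_5 = r_5 − e = 10 − 10 ≡ 0 (mod 11). Hence c = [5, 4, 10, 8, 0].
  Check: interpolating c through the α_i gives m(x) = 2 + 4·x (degree < 2) with m(α_i) = c_i for every i, so c is indeed a codeword.


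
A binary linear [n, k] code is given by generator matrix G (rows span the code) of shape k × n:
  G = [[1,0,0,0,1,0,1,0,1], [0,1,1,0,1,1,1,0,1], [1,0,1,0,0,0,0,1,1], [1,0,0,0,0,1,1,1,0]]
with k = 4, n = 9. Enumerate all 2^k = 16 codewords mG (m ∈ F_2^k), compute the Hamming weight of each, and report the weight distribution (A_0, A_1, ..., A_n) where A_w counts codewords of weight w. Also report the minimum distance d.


Weight distribution: A_0 = 1, A_2 = 1, A_4 = 11, A_6 = 3. Minimum distance d = 2.

Enumerate all 2^4 = 16 messages m ∈ F_2^4.
For each, compute codeword c = mG in F_2^9, then tally its weight.
  m = 0000 → c = 000000000, weight = 0.
  m = 1000 → c = 100010101, weight = 4.
  m = 0100 → c = 011011101, weight = 6.
  m = 1100 → c = 111001000, weight = 4.
  m = 0010 → c = 101000011, weight = 4.
  m = 1010 → c = 001010110, weight = 4.
  m = 0110 → c = 110011110, weight = 6.
  m = 1110 → c = 010001011, weight = 4.
  m = 0001 → c = 100001110, weight = 4.
  m = 1001 → c = 000011011, weight = 4.
  m = 0101 → c = 111010011, weight = 6.
  m = 1101 → c = 011000110, weight = 4.
  m = 0011 → c = 001001101, weight = 4.
  m = 1011 → c = 101011000, weight = 4.
  m = 0111 → c = 010010000, weight = 2.
  m = 1111 → c = 110000101, weight = 4.
Tally weights:
  weight 0: 1 codewords.
  weight 2: 1 codewords.
  weight 4: 11 codewords.
  weight 6: 3 codewords.
Minimum distance d = smallest w > 0 with A_w > 0 = 2.
Sanity: Σ A_w = 16 = 2^4 = 16 ✓.


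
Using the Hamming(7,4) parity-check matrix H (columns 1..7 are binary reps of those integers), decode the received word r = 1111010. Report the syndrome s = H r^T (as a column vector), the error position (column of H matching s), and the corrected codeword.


s = (0, 1, 0)^T, error position = 2, corrected codeword c = 1011010

Compute s = H r^T mod 2 one row at a time:
  s_1 = 1 + 0 + 1 + 0 = 2 ≡ 0 (mod 2).
  s_2 = 1 + 1 + 1 + 0 = 3 ≡ 1 (mod 2).
  s_3 = 1 + 1 + 0 + 0 = 2 ≡ 0 (mod 2).
s = (0, 1, 0)^T — this equals column 2 of H (binary 010), so error is at position 2.
Correct: flip bit 2 of r = 1111010 to get c = 1011010.


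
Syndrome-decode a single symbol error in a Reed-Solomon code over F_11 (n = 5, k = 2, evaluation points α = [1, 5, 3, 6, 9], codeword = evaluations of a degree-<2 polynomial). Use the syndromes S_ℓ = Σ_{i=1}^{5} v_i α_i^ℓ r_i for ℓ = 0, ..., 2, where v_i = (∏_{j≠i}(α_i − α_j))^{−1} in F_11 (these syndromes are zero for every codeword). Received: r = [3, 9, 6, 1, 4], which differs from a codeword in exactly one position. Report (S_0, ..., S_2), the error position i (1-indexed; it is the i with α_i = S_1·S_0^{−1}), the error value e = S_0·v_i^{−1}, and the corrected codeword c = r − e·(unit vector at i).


S = (4, 2, 1), error at position 4, error magnitude e = 7, c = [3, 9, 6, 5, 4].

Step 1: column multipliers v_i = (∏_{j≠i}(α_i − α_j))^{−1} mod 11.
  i = 1 (α = 1): (1−5)(1−3)(1−6)(1−9) = (−4)·(−2)·(−5)·(−8) = 320 ≡ 1, so v_1 = 1^{−1} = 1 (mod 11).
  i = 2 (α = 5): (5−1)(5−3)(5−6)(5−9) = 4·2·(−1)·(−4) = 32 ≡ 10, so v_2 = 10^{−1} = 10 (mod 11).
  i = 3 (α = 3): (3−1)(3−5)(3−6)(3−9) = 2·(−2)·(−3)·(−6) = −72 ≡ 5, so v_3 = 5^{−1} = 9 (mod 11).
  i = 4 (α = 6): (6−1)(6−5)(6−3)(6−9) = 5·1·3·(−3) = −45 ≡ 10, so v_4 = 10^{−1} = 10 (mod 11).
  i = 5 (α = 9): (9−1)(9−5)(9−3)(9−6) = 8·4·6·3 = 576 ≡ 4, so v_5 = 4^{−1} = 3 (mod 11).
  v = [1, 10, 9, 10, 3].
Step 2: syndromes of r = [3, 9, 6, 1, 4] (all sums mod 11).
  S_0 = Σ v_i r_i = 1·3 + 10·9 + 9·6 + 10·1 + 3·4 = 169 ≡ 4.
  S_1 = Σ v_i α_i r_i = 1·1·3 + 10·5·9 + 9·3·6 + 10·6·1 + 3·9·4 = 783 ≡ 2.
  α_i^2 mod 11 = [1, 3, 9, 3, 4].
  S_2 = Σ v_i α_i^2 r_i = 1·1·3 + 10·3·9 + 9·9·6 + 10·3·1 + 3·4·4 = 837 ≡ 1.
  S = (4, 2, 1) ≠ 0, so r is not a codeword (an error is present).
Step 3: locate the error. For a single error e at position i, S_ℓ = v_i·e·α_i^ℓ, so α_err = S_1/S_0.
  S_0^{−1} = 4^{−1} = 3 (mod 11), so α_err = 2·3 = 6 ≡ 6 = α_4. Error position i = 4.
  Consistency check: S_2/S_1 = 1·6 = 6 ≡ 6 = α_err ✓ (single-error assumption holds).
Step 4: error magnitude e = S_0/v_4 = S_0·∏_{j≠4}(α_4 − α_j) = 4·10 = 40 ≡ 7 (mod 11).
Step 5: correct position 4: c_4 = r_4 − e = 1 − 7 ≡ 5 (mod 11). Hence c = [3, 9, 6, 5, 4].
  Check: interpolating c through the α_i gives m(x) = 7 + 7·x (degree < 2) with m(α_i) = c_i for every i, so c is indeed a codeword.


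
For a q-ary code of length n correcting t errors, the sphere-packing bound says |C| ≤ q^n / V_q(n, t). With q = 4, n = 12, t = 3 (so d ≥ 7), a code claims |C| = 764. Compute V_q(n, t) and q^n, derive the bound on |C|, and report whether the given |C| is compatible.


V_q(n, t) = 6571, q^n = 16777216, Hamming bound = 2553, |C| = 764 ≤ bound (satisfied).

Step 1: Compute V_q(n, t) = Σ_{j=0}^3 C(n, j) (q−1)^j.
  j = 0: C(12,0)·(3)^0 = 1·1 = 1.
  j = 1: C(12,1)·(3)^1 = 12·3 = 36.
  j = 2: C(12,2)·(3)^2 = 66·9 = 594.
  j = 3: C(12,3)·(3)^3 = 220·27 = 5940.
  V_q(n, t) = 1 + 36 + 594 + 5940 = 6571.
Step 2: q^n = 4^12 = 16777216.
Step 3: Hamming bound ⌊q^n / V_q(n,t)⌋ = ⌊16777216/6571⌋ = 2553.
Step 4: Compare |C| = 764 to 2553: satisfied.
The claimed |C| lies below the Hamming bound.


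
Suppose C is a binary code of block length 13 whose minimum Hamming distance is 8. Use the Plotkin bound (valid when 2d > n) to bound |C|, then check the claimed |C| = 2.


Plotkin bound M ≤ 4; given |C| = 2 ≤ bound (satisfied).

Check applicability: 2d = 16, n = 13.
2d − n = 3 > 0, so Plotkin applies.
Compute d/(2d−n) = 8/3 ≈ 2.6667.
⌊d/(2d−n)⌋ = 2.
Plotkin bound: M ≤ 2·2 = 4.
Given |C| = 2, check: satisfied.
This |C| is below the Plotkin bound.


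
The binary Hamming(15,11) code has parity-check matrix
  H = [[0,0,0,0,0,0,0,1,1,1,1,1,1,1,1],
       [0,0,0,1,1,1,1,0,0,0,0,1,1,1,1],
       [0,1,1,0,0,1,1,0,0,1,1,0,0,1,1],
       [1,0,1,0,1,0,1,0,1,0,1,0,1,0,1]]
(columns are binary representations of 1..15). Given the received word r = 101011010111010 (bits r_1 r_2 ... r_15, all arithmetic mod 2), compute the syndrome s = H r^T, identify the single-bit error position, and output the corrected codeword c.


s = (1, 0, 1, 0)^T, error position = 10, corrected codeword c = 101011010011010

Compute s = H r^T mod 2 one row at a time:
  s_1 = 1 + 0 + 1 + 1 + 1 + 0 + 1 + 0 = 5 ≡ 1 (mod 2).
  s_2 = 0 + 1 + 1 + 0 + 1 + 0 + 1 + 0 = 4 ≡ 0 (mod 2).
  s_3 = 0 + 1 + 1 + 0 + 1 + 1 + 1 + 0 = 5 ≡ 1 (mod 2).
  s_4 = 1 + 1 + 1 + 0 + 0 + 1 + 0 + 0 = 4 ≡ 0 (mod 2).
s = (1, 0, 1, 0)^T — this equals column 10 of H (binary 1010), so error is at position 10.
Correct: flip bit 10 of r = 101011010111010 to get c = 101011010011010.
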